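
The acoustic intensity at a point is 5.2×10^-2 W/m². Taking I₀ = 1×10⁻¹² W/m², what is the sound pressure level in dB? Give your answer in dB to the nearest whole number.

107 dB

Dividing by I₀ shifts the exponent by 12: I/I₀ = 5.2×10^10.
L = 10·(0.7160 + 10) = 107.16 dB.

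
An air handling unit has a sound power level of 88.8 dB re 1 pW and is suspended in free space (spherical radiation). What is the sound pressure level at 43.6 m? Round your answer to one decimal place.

L_p = L_w − 10·log₁₀(4π·r²) with r = 43.6 m.
4π·r² = 2.389e+04 m², 10·log₁₀ of that is 43.782 dB.
L_p = 88.8 − 43.782 = 45.02 dB.

45.0 dB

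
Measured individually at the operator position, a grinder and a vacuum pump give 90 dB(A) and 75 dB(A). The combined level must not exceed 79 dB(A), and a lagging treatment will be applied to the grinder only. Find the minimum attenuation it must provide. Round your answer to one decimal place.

The untreated sources together contribute 10^(75/10) = 3.162e+07, i.e. 75.00 dB(A).
To meet 79 dB(A) overall, the treated grinder may contribute at most 10^(79/10) − 3.162e+07 = 4.781e+07, i.e. 76.80 dB(A).
Required insertion loss = 90 − 76.80 = 13.20 dB.

13.2 dB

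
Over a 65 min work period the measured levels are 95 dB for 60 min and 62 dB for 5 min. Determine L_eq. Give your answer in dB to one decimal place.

94.7 dB

L_eq = 10·log₁₀[(1/T)·Σ tᵢ·10^(Lᵢ/10)] with T = 65 min.
Σ tᵢ·10^(Lᵢ/10) = 60·10^(95/10) + 5·10^(62/10) = 1.897e+11.
L_eq = 10·log₁₀(1.897e+11/65) = 94.65 dB.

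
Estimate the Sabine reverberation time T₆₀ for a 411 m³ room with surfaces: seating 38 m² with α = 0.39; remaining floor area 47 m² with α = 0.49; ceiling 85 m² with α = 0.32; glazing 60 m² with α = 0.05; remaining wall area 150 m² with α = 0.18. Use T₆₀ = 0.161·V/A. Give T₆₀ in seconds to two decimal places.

0.70 s

Summing Sᵢαᵢ: 38·0.39 + 47·0.49 + 85·0.32 + 60·0.05 + 150·0.18 = 95.05 m².
T₆₀ = 0.161·V/A = 0.161·411/95.05 = 0.696 s.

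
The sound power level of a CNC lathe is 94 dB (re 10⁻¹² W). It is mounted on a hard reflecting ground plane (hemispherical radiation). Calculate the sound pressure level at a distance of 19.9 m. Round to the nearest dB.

60 dB

L_p = L_w − 10·log₁₀(2π·r²) with r = 19.9 m.
2π·r² = 2488 m², 10·log₁₀ of that is 33.959 dB.
L_p = 94 − 33.959 = 60.04 dB.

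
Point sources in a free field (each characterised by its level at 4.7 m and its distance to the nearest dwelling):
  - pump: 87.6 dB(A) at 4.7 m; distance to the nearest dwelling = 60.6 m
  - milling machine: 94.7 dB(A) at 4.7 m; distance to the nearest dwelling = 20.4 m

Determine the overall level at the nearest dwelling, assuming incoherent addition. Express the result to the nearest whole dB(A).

82 dB(A)

First find each source's level at the receiver (point-source: −20·log₁₀(r/r_ref)), then combine on an intensity basis.
pump: 87.6 − 20·log₁₀(60.6/4.7) = 87.6 − 22.21 = 65.39 dB(A).
milling machine: 94.7 − 20·log₁₀(20.4/4.7) = 94.7 − 12.75 = 81.95 dB(A).
Σ 10^(L/10) = 1.601e+08 → L_total = 10·log₁₀(1.601e+08) = 82.04 dB(A).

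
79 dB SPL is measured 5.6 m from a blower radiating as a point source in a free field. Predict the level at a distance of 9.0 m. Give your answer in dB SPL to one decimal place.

74.9 dB SPL

For a point source, L₂ = L₁ − 20·log₁₀(r₂/r₁).
L₂ = 79 − 20·log₁₀(9.0/5.6) = 79 − 4.121 = 74.88 dB SPL.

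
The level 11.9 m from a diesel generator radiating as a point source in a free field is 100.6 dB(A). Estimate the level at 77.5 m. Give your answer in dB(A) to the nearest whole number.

84 dB(A)

For a point source, L₂ = L₁ − 20·log₁₀(r₂/r₁).
L₂ = 100.6 − 20·log₁₀(77.5/11.9) = 100.6 − 16.275 = 84.32 dB(A).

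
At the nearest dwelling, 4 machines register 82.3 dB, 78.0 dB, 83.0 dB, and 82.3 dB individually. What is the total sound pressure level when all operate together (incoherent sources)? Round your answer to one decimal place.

87.8 dB

For uncorrelated sources the intensities add, so convert each level to linear form, sum, and take 10·log₁₀ of the total.
Σ 10^(L/10) = 10^(82.3/10) + 10^(78.0/10) + 10^(83.0/10) + 10^(82.3/10) = 6.023e+08.
L_total = 10·log₁₀(6.023e+08) = 87.80 dB.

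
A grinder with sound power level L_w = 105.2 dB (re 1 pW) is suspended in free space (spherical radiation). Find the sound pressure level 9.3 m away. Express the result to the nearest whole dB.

75 dB

Free-field spherical radiation: L_p = L_w − 10·log₁₀(4π·r²), r = 9.3 m.
4π·r² = 1087 m², 10·log₁₀ of that is 30.362 dB.
L_p = 105.2 − 30.362 = 74.84 dB.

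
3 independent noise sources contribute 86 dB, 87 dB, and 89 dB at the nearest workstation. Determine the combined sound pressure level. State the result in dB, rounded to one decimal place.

Incoherent sources combine by intensity addition: L_total = 10·log₁₀(Σ 10^(L_i/10)).
Σ 10^(L/10) = 10^(86/10) + 10^(87/10) + 10^(89/10) = 1.694e+09.
L_total = 10·log₁₀(1.694e+09) = 92.29 dB.

92.3 dB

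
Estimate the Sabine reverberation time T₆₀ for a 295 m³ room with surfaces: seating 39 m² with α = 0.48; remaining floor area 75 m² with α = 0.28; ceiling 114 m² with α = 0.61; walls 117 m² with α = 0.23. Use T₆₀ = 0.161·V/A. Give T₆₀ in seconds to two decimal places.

0.35 s

A = Σ Sᵢαᵢ = 39·0.48 + 75·0.28 + 114·0.61 + 117·0.23 = 136.17 m².
T₆₀ = 0.161 × 295 / 136.17 = 0.349 s.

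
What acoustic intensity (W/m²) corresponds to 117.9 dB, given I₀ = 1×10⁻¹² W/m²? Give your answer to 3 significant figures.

0.617 W/m²

I = I₀·10^(L/10) = 10⁻¹² × 10^(117.9/10) = 10^(-0.210).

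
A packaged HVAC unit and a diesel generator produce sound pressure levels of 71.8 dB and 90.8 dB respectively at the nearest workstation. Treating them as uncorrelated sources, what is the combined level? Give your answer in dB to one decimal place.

Incoherent sources combine by intensity addition: L_total = 10·log₁₀(Σ 10^(L_i/10)).
Σ 10^(L/10) = 10^(71.8/10) + 10^(90.8/10) = 1.217e+09.
L_total = 10·log₁₀(1.217e+09) = 90.85 dB.

90.9 dB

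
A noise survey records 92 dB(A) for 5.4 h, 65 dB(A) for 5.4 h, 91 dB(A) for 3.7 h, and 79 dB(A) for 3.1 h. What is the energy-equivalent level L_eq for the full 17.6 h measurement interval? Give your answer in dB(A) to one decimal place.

The energy average is taken in the linear domain: L_eq = 10·log₁₀[(Σ tᵢ·10^(Lᵢ/10))/T], T = 17.6 h.
Σ tᵢ·10^(Lᵢ/10) = 5.4·10^(92/10) + 5.4·10^(65/10) + 3.7·10^(91/10) + 3.1·10^(79/10) = 1.348e+10.
L_eq = 10·log₁₀(1.348e+10/17.6) = 88.84 dB(A).

88.8 dB(A)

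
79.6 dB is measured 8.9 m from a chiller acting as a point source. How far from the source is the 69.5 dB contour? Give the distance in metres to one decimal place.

28.5 m

For a point source L₁ − L₂ = 20·log₁₀(r₂/r₁), so r₂ = r₁·10^((L₁−L₂)/20).
r₂ = 8.9·10^((79.6−69.5)/20) = 8.9·10^(10.1/20) = 28.47 m.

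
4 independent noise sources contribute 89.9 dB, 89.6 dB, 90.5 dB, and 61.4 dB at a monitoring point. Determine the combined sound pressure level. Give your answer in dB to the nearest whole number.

Incoherent sources combine by intensity addition: L_total = 10·log₁₀(Σ 10^(L_i/10)).
Σ 10^(L/10) = 10^(89.9/10) + 10^(89.6/10) + 10^(90.5/10) + 10^(61.4/10) = 3.013e+09.
L_total = 10·log₁₀(3.013e+09) = 94.79 dB.

95 dB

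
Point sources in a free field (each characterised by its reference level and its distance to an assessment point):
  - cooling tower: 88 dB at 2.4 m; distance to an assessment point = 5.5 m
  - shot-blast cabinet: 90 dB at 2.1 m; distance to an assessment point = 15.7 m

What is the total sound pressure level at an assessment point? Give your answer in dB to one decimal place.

81.4 dB

Propagate each source to the receiver with L = L_ref − 20·log₁₀(r/r_ref), then add intensities.
cooling tower: 88 − 20·log₁₀(5.5/2.4) = 88 − 7.20 = 80.80 dB.
shot-blast cabinet: 90 − 20·log₁₀(15.7/2.1) = 90 − 17.47 = 72.53 dB.
Σ 10^(L/10) = 1.380e+08 → L_total = 10·log₁₀(1.380e+08) = 81.40 dB.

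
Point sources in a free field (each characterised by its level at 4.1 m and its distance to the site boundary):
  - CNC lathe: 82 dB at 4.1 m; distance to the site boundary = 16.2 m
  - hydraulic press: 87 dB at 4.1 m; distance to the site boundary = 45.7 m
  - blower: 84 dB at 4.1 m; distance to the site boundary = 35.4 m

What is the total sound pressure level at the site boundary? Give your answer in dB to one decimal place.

Apply inverse-square spreading to bring every level to the receiver, then sum 10^(L/10).
CNC lathe: 82 − 20·log₁₀(16.2/4.1) = 82 − 11.93 = 70.07 dB.
hydraulic press: 87 − 20·log₁₀(45.7/4.1) = 87 − 20.94 = 66.06 dB.
blower: 84 − 20·log₁₀(35.4/4.1) = 84 − 18.72 = 65.28 dB.
Σ 10^(L/10) = 1.756e+07 → L_total = 10·log₁₀(1.756e+07) = 72.44 dB.

72.4 dB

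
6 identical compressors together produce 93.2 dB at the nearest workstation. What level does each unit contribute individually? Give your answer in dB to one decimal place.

6 equal contributions raise the level by 10·log₁₀ 6 = 7.782 dB, so each unit alone gives 93.2 − 7.782.

85.4 dB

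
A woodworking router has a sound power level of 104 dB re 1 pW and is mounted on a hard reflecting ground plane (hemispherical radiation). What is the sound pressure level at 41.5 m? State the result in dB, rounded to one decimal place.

L_p = L_w − 10·log₁₀(2π·r²) with r = 41.5 m.
2π·r² = 1.082e+04 m², 10·log₁₀ of that is 40.343 dB.
L_p = 104 − 40.343 = 63.66 dB.

63.7 dB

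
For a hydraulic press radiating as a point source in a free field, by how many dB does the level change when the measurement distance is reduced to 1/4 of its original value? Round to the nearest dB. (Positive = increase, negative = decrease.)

+12 dB

Point-source spreading: ΔL = −20·log₁₀(r₂/r₁).
ΔL = −20·log₁₀(0.25) = +12.04 dB.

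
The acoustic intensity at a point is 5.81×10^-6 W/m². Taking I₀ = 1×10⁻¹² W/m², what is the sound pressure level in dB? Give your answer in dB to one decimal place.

I/I₀ = 5.81×10^-6/10⁻¹² = 5.81×10^6, and L = 10·log₁₀(I/I₀).
L = 10·(0.7642 + 6) = 67.64 dB.

67.6 dB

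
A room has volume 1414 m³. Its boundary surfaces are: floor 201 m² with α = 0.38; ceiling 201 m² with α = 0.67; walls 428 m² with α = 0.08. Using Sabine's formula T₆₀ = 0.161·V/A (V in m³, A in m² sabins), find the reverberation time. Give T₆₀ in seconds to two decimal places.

0.93 s

Summing Sᵢαᵢ: 201·0.38 + 201·0.67 + 428·0.08 = 245.29 m².
T₆₀ = 0.161·V/A = 0.161·1414/245.29 = 0.928 s.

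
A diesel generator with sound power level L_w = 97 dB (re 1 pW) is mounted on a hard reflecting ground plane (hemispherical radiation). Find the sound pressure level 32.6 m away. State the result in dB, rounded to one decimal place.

Free-field hemispherical radiation: L_p = L_w − 10·log₁₀(2π·r²), r = 32.6 m.
2π·r² = 6678 m², 10·log₁₀ of that is 38.246 dB.
L_p = 97 − 38.246 = 58.75 dB.

58.8 dB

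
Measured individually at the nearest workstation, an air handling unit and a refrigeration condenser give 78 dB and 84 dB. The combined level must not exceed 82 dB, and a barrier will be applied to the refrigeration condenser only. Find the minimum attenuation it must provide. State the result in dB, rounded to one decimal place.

4.2 dB

Everything except the refrigeration condenser sums to 10^(78/10) = 6.310e+07 in linear terms, 78.00 dB.
To meet 82 dB overall, the treated refrigeration condenser may contribute at most 10^(82/10) − 6.310e+07 = 9.539e+07, i.e. 79.80 dB.
So the refrigeration condenser must be reduced from 84 to 79.80 dB: IL = 4.20 dB.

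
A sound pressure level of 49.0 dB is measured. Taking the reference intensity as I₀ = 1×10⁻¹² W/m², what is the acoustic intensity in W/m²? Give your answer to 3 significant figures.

7.94e-08 W/m²

L = 10·log₁₀(I/I₀) ⇒ I = I₀·10^(L/10) = 10⁻¹² × 10^4.90.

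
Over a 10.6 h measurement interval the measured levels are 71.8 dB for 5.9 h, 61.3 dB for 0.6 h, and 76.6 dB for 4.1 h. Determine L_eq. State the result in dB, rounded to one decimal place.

L_eq = 10·log₁₀[(1/T)·Σ tᵢ·10^(Lᵢ/10)] with T = 10.6 h.
Σ tᵢ·10^(Lᵢ/10) = 5.9·10^(71.8/10) + 0.6·10^(61.3/10) + 4.1·10^(76.6/10) = 2.775e+08.
L_eq = 10·log₁₀(2.775e+08/10.6) = 74.18 dB.

74.2 dB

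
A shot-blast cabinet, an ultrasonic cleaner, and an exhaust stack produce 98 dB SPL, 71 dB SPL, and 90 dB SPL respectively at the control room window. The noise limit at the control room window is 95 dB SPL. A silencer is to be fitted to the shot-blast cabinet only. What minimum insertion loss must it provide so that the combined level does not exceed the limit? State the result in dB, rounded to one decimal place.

4.7 dB

Fixed contribution from the other sources: Σ 10^(L/10) = 10^(71/10) + 10^(90/10) = 1.013e+09 (90.05 dB SPL).
The limit corresponds to 10^(95/10) = 3.162e+09; subtracting the fixed part leaves 2.150e+09 for the shot-blast cabinet, i.e. 93.32 dB SPL.
So the shot-blast cabinet must be reduced from 98 to 93.32 dB SPL: IL = 4.68 dB.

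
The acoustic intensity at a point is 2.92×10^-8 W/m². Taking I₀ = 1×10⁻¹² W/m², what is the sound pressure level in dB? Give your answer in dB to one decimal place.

Dividing by I₀ shifts the exponent by 12: I/I₀ = 2.92×10^4.
L = 10·(0.4654 + 4) = 44.65 dB.

44.7 dB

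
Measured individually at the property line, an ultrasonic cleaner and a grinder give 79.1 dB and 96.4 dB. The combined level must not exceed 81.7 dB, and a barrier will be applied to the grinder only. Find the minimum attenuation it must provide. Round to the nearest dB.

18 dB

Everything except the grinder sums to 10^(79.1/10) = 8.128e+07 in linear terms, 79.10 dB.
To meet 81.7 dB overall, the treated grinder may contribute at most 10^(81.7/10) − 8.128e+07 = 6.663e+07, i.e. 78.24 dB.
Required insertion loss = 96.4 − 78.24 = 18.16 dB.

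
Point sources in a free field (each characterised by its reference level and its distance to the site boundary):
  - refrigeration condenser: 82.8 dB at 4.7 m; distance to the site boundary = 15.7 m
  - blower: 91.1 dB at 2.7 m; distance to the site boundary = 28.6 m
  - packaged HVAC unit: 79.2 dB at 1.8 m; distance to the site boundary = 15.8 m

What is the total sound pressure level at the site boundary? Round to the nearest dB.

75 dB

Propagate each source to the receiver with L = L_ref − 20·log₁₀(r/r_ref), then add intensities.
refrigeration condenser: 82.8 − 20·log₁₀(15.7/4.7) = 82.8 − 10.48 = 72.32 dB.
blower: 91.1 − 20·log₁₀(28.6/2.7) = 91.1 − 20.50 = 70.60 dB.
packaged HVAC unit: 79.2 − 20·log₁₀(15.8/1.8) = 79.2 − 18.87 = 60.33 dB.
Σ 10^(L/10) = 2.964e+07 → L_total = 10·log₁₀(2.964e+07) = 74.72 dB.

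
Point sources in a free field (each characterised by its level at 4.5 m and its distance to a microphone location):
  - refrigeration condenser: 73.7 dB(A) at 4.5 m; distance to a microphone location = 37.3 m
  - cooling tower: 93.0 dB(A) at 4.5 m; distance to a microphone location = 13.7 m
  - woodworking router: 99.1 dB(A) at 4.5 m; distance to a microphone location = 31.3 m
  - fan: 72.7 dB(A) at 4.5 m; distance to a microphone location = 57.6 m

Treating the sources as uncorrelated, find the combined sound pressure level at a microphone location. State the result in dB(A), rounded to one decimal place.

Apply inverse-square spreading to bring every level to the receiver, then sum 10^(L/10).
refrigeration condenser: 73.7 − 20·log₁₀(37.3/4.5) = 73.7 − 18.37 = 55.33 dB(A).
cooling tower: 93.0 − 20·log₁₀(13.7/4.5) = 93.0 − 9.67 = 83.33 dB(A).
woodworking router: 99.1 − 20·log₁₀(31.3/4.5) = 99.1 − 16.85 = 82.25 dB(A).
fan: 72.7 − 20·log₁₀(57.6/4.5) = 72.7 − 22.14 = 50.56 dB(A).
Σ 10^(L/10) = 3.837e+08 → L_total = 10·log₁₀(3.837e+08) = 85.84 dB(A).

85.8 dB(A)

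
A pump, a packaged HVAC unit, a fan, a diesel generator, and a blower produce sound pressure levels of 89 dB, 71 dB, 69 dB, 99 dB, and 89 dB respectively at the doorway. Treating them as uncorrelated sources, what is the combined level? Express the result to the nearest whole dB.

100 dB

For uncorrelated sources the intensities add, so convert each level to linear form, sum, and take 10·log₁₀ of the total.
Σ 10^(L/10) = 10^(89/10) + 10^(71/10) + 10^(69/10) + 10^(99/10) + 10^(89/10) = 9.552e+09.
L_total = 10·log₁₀(9.552e+09) = 99.80 dB.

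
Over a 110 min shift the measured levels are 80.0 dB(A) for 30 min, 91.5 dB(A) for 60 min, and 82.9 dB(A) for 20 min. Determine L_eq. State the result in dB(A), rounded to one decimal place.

89.2 dB(A)

L_eq = 10·log₁₀[(1/T)·Σ tᵢ·10^(Lᵢ/10)] with T = 110 min.
Σ tᵢ·10^(Lᵢ/10) = 30·10^(80.0/10) + 60·10^(91.5/10) + 20·10^(82.9/10) = 9.165e+10.
L_eq = 10·log₁₀(9.165e+10/110) = 89.21 dB(A).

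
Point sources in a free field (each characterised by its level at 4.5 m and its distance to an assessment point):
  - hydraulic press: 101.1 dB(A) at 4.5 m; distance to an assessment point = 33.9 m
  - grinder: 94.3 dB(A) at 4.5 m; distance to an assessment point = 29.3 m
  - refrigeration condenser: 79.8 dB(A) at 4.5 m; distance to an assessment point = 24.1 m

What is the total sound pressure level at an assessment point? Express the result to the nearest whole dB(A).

85 dB(A)

Apply inverse-square spreading to bring every level to the receiver, then sum 10^(L/10).
hydraulic press: 101.1 − 20·log₁₀(33.9/4.5) = 101.1 − 17.54 = 83.56 dB(A).
grinder: 94.3 − 20·log₁₀(29.3/4.5) = 94.3 − 16.27 = 78.03 dB(A).
refrigeration condenser: 79.8 − 20·log₁₀(24.1/4.5) = 79.8 − 14.58 = 65.22 dB(A).
Σ 10^(L/10) = 2.938e+08 → L_total = 10·log₁₀(2.938e+08) = 84.68 dB(A).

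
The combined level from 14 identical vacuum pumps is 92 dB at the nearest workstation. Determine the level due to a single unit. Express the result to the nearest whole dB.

81 dB

For N identical incoherent sources L_total = L₁ + 10·log₁₀ N, so L₁ = 92 − 10·log₁₀(14) = 92 − 11.461.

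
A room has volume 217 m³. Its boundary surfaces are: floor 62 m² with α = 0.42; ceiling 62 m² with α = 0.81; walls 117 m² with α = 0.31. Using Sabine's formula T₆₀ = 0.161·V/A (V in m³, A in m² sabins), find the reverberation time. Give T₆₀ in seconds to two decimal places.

A = Σ Sᵢαᵢ = 62·0.42 + 62·0.81 + 117·0.31 = 112.53 m².
T₆₀ = 0.161·V/A = 0.161·217/112.53 = 0.310 s.

0.31 s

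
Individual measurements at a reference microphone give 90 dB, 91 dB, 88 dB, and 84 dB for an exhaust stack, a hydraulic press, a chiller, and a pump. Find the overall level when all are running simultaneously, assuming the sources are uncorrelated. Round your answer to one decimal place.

For uncorrelated sources the intensities add, so convert each level to linear form, sum, and take 10·log₁₀ of the total.
Σ 10^(L/10) = 10^(90/10) + 10^(91/10) + 10^(88/10) + 10^(84/10) = 3.141e+09.
L_total = 10·log₁₀(3.141e+09) = 94.97 dB.

95.0 dB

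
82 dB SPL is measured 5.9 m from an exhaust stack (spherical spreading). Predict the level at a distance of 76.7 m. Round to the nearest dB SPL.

60 dB SPL

Spherical spreading from a point source gives a 20·log₁₀(r₂/r₁) drop.
L₂ = 82 − 20·log₁₀(76.7/5.9) = 82 − 22.279 = 59.72 dB SPL.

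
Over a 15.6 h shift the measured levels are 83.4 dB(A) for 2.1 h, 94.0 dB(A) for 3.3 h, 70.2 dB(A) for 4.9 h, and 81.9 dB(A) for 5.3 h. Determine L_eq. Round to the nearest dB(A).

Weight each interval's intensity by its duration and average over T = 15.6 h:
Σ tᵢ·10^(Lᵢ/10) = 2.1·10^(83.4/10) + 3.3·10^(94.0/10) + 4.9·10^(70.2/10) + 5.3·10^(81.9/10) = 9.621e+09.
L_eq = 10·log₁₀(9.621e+09/15.6) = 87.90 dB(A).

88 dB(A)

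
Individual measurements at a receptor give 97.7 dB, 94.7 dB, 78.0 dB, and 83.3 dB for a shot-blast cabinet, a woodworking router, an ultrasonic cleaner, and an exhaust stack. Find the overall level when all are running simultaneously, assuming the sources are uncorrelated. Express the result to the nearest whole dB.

100 dB

Incoherent sources combine by intensity addition: L_total = 10·log₁₀(Σ 10^(L_i/10)).
Σ 10^(L/10) = 10^(97.7/10) + 10^(94.7/10) + 10^(78.0/10) + 10^(83.3/10) = 9.117e+09.
L_total = 10·log₁₀(9.117e+09) = 99.60 dB.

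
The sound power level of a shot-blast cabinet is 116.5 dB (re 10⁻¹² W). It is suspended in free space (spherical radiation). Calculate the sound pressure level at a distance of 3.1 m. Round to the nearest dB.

96 dB

The power spreads over a sphere of area 4π·r², so L_p = L_w − 10·log₁₀(4π·r²).
4π·r² = 120.8 m², 10·log₁₀ of that is 20.819 dB.
L_p = 116.5 − 20.819 = 95.68 dB.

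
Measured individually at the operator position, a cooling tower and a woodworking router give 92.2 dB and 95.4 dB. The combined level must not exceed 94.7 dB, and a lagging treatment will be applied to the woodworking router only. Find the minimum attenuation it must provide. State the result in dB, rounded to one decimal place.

The untreated sources together contribute 10^(92.2/10) = 1.660e+09, i.e. 92.20 dB.
To meet 94.7 dB overall, the treated woodworking router may contribute at most 10^(94.7/10) − 1.660e+09 = 1.292e+09, i.e. 91.11 dB.
So the woodworking router must be reduced from 95.4 to 91.11 dB: IL = 4.29 dB.

4.3 dB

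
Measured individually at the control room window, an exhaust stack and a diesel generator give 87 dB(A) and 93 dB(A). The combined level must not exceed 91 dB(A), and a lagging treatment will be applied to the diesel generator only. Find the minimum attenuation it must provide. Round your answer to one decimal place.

The untreated sources together contribute 10^(87/10) = 5.012e+08, i.e. 87.00 dB(A).
The limit corresponds to 10^(91/10) = 1.259e+09; subtracting the fixed part leaves 7.577e+08 for the diesel generator, i.e. 88.80 dB(A).
So the diesel generator must be reduced from 93 to 88.80 dB(A): IL = 4.20 dB.

4.2 dB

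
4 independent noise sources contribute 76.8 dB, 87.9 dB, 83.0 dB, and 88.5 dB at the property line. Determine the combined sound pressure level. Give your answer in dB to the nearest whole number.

92 dB

For uncorrelated sources the intensities add, so convert each level to linear form, sum, and take 10·log₁₀ of the total.
Σ 10^(L/10) = 10^(76.8/10) + 10^(87.9/10) + 10^(83.0/10) + 10^(88.5/10) = 1.572e+09.
L_total = 10·log₁₀(1.572e+09) = 91.96 dB.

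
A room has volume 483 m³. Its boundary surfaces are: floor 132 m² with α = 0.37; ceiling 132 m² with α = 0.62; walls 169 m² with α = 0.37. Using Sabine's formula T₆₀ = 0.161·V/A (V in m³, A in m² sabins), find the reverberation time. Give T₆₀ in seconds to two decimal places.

0.40 s

Summing Sᵢαᵢ: 132·0.37 + 132·0.62 + 169·0.37 = 193.21 m².
T₆₀ = 0.161·V/A = 0.161·483/193.21 = 0.402 s.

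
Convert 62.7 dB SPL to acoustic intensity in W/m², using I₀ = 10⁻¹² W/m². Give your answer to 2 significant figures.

I/I₀ = 10^(62.7/10) = 1.862e+06, so I = 1.862e+06 × 10⁻¹² W/m².

1.9e-06 W/m²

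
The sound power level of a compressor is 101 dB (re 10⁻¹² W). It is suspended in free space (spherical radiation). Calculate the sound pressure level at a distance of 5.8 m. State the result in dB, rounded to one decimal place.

L_p = L_w − 10·log₁₀(4π·r²) with r = 5.8 m.
4π·r² = 422.7 m², 10·log₁₀ of that is 26.261 dB.
L_p = 101 − 26.261 = 74.74 dB.

74.7 dB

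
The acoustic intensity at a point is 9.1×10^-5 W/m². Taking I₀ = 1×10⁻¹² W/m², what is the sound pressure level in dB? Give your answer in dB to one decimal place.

Dividing by I₀ shifts the exponent by 12: I/I₀ = 9.1×10^7.
L = 10·(0.9590 + 7) = 79.59 dB.

79.6 dB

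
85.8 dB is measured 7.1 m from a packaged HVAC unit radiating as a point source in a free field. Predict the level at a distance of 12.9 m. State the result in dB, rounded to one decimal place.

80.6 dB

Point-source attenuation: ΔL = 20·log₁₀(r₂/r₁) = 20·log₁₀(12.9/7.1) = 5.187 dB.
L₂ = 85.8 − 20·log₁₀(12.9/7.1) = 85.8 − 5.187 = 80.61 dB.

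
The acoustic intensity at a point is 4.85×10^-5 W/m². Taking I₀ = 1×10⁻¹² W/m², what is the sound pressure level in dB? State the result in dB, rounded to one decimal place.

I/I₀ = 4.85×10^-5/10⁻¹² = 4.85×10^7, and L = 10·log₁₀(I/I₀).
L = 10·(0.6857 + 7) = 76.86 dB.

76.9 dB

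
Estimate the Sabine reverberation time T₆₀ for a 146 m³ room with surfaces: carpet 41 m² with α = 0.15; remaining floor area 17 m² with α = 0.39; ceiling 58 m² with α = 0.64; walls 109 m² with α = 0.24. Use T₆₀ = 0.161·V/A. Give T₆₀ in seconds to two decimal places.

Summing Sᵢαᵢ: 41·0.15 + 17·0.39 + 58·0.64 + 109·0.24 = 76.06 m².
T₆₀ = 0.161·V/A = 0.161·146/76.06 = 0.309 s.

0.31 s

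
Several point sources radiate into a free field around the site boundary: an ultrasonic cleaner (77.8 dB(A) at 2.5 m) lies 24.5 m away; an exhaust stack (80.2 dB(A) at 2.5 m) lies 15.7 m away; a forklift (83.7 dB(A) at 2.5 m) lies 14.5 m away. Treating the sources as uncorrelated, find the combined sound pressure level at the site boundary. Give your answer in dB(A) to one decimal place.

First find each source's level at the receiver (point-source: −20·log₁₀(r/r_ref)), then combine on an intensity basis.
ultrasonic cleaner: 77.8 − 20·log₁₀(24.5/2.5) = 77.8 − 19.82 = 57.98 dB(A).
exhaust stack: 80.2 − 20·log₁₀(15.7/2.5) = 80.2 − 15.96 = 64.24 dB(A).
forklift: 83.7 − 20·log₁₀(14.5/2.5) = 83.7 − 15.27 = 68.43 dB(A).
Σ 10^(L/10) = 1.025e+07 → L_total = 10·log₁₀(1.025e+07) = 70.11 dB(A).

70.1 dB(A)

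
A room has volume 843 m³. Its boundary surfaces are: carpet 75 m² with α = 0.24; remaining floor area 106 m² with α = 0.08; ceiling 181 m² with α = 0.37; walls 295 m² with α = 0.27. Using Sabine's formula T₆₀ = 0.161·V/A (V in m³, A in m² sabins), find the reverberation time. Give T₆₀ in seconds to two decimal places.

0.78 s

A = Σ Sᵢαᵢ = 75·0.24 + 106·0.08 + 181·0.37 + 295·0.27 = 173.10 m².
T₆₀ = 0.161 × 843 / 173.10 = 0.784 s.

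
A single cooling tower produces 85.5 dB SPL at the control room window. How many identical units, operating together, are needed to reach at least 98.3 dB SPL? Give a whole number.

N identical sources give L₁ + 10·log₁₀ N, so require 10·log₁₀ N ≥ 98.3 − 85.5 = 12.8 dB.
N ≥ 10^(12.8/10) = 19.055, so N = 20.

20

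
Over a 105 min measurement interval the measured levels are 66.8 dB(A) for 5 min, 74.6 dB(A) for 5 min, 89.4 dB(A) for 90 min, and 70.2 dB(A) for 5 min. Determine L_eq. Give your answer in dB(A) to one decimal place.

The energy average is taken in the linear domain: L_eq = 10·log₁₀[(Σ tᵢ·10^(Lᵢ/10))/T], T = 105 min.
Σ tᵢ·10^(Lᵢ/10) = 5·10^(66.8/10) + 5·10^(74.6/10) + 90·10^(89.4/10) + 5·10^(70.2/10) = 7.861e+10.
L_eq = 10·log₁₀(7.861e+10/105) = 88.74 dB(A).

88.7 dB(A)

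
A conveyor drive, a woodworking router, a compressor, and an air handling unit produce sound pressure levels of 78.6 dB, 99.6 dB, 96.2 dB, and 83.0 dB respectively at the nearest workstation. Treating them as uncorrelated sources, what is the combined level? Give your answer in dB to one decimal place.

For uncorrelated sources the intensities add, so convert each level to linear form, sum, and take 10·log₁₀ of the total.
Σ 10^(L/10) = 10^(78.6/10) + 10^(99.6/10) + 10^(96.2/10) + 10^(83.0/10) = 1.356e+10.
L_total = 10·log₁₀(1.356e+10) = 101.32 dB.

101.3 dB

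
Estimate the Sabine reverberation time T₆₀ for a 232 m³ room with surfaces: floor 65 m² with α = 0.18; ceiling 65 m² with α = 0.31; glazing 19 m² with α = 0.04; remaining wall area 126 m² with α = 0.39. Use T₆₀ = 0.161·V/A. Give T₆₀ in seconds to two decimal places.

A = Σ Sᵢαᵢ = 65·0.18 + 65·0.31 + 19·0.04 + 126·0.39 = 81.75 m².
T₆₀ = 0.161 × 232 / 81.75 = 0.457 s.

0.46 s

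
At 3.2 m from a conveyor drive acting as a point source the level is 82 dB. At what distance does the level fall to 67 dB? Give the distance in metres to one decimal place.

18.0 m

Point-source spreading drops the level by 20·log₁₀(r₂/r₁); inverting, r₂/r₁ = 10^(ΔL/20).
r₂ = 3.2·10^((82−67)/20) = 3.2·10^(15.0/20) = 17.99 m.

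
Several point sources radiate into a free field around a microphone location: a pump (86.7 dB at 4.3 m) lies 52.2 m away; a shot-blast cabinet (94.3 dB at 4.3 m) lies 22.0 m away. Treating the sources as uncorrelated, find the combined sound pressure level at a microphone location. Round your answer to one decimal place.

80.3 dB

Propagate each source to the receiver with L = L_ref − 20·log₁₀(r/r_ref), then add intensities.
pump: 86.7 − 20·log₁₀(52.2/4.3) = 86.7 − 21.68 = 65.02 dB.
shot-blast cabinet: 94.3 − 20·log₁₀(22.0/4.3) = 94.3 − 14.18 = 80.12 dB.
Σ 10^(L/10) = 1.060e+08 → L_total = 10·log₁₀(1.060e+08) = 80.25 dB.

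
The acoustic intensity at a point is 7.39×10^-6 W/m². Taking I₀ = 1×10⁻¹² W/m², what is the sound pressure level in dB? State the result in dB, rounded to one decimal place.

I/I₀ = 7.39×10^-6/10⁻¹² = 7.39×10^6, and L = 10·log₁₀(I/I₀).
L = 10·(0.8686 + 6) = 68.69 dB.

68.7 dB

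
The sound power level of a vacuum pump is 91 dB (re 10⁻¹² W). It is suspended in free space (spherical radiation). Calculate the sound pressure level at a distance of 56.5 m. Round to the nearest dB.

45 dB

Free-field spherical radiation: L_p = L_w − 10·log₁₀(4π·r²), r = 56.5 m.
4π·r² = 4.011e+04 m², 10·log₁₀ of that is 46.033 dB.
L_p = 91 − 46.033 = 44.97 dB.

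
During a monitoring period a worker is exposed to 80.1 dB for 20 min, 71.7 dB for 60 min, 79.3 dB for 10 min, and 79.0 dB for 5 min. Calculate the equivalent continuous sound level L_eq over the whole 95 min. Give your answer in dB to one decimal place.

76.4 dB

L_eq = 10·log₁₀[(1/T)·Σ tᵢ·10^(Lᵢ/10)] with T = 95 min.
Σ tᵢ·10^(Lᵢ/10) = 20·10^(80.1/10) + 60·10^(71.7/10) + 10·10^(79.3/10) + 5·10^(79.0/10) = 4.182e+09.
L_eq = 10·log₁₀(4.182e+09/95) = 76.44 dB.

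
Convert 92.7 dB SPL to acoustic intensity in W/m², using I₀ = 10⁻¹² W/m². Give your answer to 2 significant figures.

0.0019 W/m²

I/I₀ = 10^(92.7/10) = 1.862e+09, so I = 1.862e+09 × 10⁻¹² W/m².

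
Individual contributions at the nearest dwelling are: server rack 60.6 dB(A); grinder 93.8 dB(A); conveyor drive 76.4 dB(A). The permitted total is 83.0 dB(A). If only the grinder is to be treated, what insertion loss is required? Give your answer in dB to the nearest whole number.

12 dB

Everything except the grinder sums to 10^(60.6/10) + 10^(76.4/10) = 4.480e+07 in linear terms, 76.51 dB(A).
The limit corresponds to 10^(83.0/10) = 1.995e+08; subtracting the fixed part leaves 1.547e+08 for the grinder, i.e. 81.90 dB(A).
So the grinder must be reduced from 93.8 to 81.90 dB(A): IL = 11.90 dB.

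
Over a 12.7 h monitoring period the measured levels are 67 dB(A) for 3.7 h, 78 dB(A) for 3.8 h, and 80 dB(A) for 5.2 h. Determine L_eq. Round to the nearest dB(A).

The energy average is taken in the linear domain: L_eq = 10·log₁₀[(Σ tᵢ·10^(Lᵢ/10))/T], T = 12.7 h.
Σ tᵢ·10^(Lᵢ/10) = 3.7·10^(67/10) + 3.8·10^(78/10) + 5.2·10^(80/10) = 7.783e+08.
L_eq = 10·log₁₀(7.783e+08/12.7) = 77.87 dB(A).

78 dB(A)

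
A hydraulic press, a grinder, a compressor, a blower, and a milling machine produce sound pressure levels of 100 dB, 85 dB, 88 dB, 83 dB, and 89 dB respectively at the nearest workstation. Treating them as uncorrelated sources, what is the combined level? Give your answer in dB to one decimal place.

Incoherent sources combine by intensity addition: L_total = 10·log₁₀(Σ 10^(L_i/10)).
Σ 10^(L/10) = 10^(100/10) + 10^(85/10) + 10^(88/10) + 10^(83/10) + 10^(89/10) = 1.194e+10.
L_total = 10·log₁₀(1.194e+10) = 100.77 dB.

100.8 dB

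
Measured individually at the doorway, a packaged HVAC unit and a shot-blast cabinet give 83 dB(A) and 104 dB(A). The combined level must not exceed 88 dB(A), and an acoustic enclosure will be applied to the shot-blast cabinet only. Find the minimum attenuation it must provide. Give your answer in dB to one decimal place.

17.7 dB

The untreated sources together contribute 10^(83/10) = 1.995e+08, i.e. 83.00 dB(A).
The limit corresponds to 10^(88/10) = 6.310e+08; subtracting the fixed part leaves 4.314e+08 for the shot-blast cabinet, i.e. 86.35 dB(A).
So the shot-blast cabinet must be reduced from 104 to 86.35 dB(A): IL = 17.65 dB.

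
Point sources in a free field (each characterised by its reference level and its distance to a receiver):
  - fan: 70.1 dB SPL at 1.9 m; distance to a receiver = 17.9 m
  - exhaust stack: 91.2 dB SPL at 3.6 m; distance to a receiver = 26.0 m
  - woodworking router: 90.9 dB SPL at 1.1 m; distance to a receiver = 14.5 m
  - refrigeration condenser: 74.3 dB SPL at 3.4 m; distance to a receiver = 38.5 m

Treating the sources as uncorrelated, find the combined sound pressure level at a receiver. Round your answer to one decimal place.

75.1 dB SPL

First find each source's level at the receiver (point-source: −20·log₁₀(r/r_ref)), then combine on an intensity basis.
fan: 70.1 − 20·log₁₀(17.9/1.9) = 70.1 − 19.48 = 50.62 dB SPL.
exhaust stack: 91.2 − 20·log₁₀(26.0/3.6) = 91.2 − 17.17 = 74.03 dB SPL.
woodworking router: 90.9 − 20·log₁₀(14.5/1.1) = 90.9 − 22.40 = 68.50 dB SPL.
refrigeration condenser: 74.3 − 20·log₁₀(38.5/3.4) = 74.3 − 21.08 = 53.22 dB SPL.
Σ 10^(L/10) = 3.268e+07 → L_total = 10·log₁₀(3.268e+07) = 75.14 dB SPL.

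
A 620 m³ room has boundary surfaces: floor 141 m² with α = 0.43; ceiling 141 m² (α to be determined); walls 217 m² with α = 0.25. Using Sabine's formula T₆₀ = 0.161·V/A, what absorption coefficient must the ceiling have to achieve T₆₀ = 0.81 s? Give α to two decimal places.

From T₆₀ = 0.161·V/A, the target T₆₀ = 0.81 s needs A = 0.161·620/0.81 = 123.23 m².
Absorption from the other surfaces = 141·0.43 + 217·0.25 = 114.88 m², so the ceiling must supply 8.35 m² over 141 m².
α = 8.35/141 = 0.059.

0.06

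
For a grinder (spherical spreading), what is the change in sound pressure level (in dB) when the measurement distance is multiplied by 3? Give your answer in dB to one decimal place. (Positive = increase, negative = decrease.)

With spherical spreading the level changes by −20·log₁₀(r₂/r₁).
ΔL = −20·log₁₀(3) = -9.54 dB.

-9.5 dB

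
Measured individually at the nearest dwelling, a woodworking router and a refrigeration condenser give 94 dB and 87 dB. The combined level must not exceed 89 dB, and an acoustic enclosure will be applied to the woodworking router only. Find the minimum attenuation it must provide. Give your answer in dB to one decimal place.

The untreated sources together contribute 10^(87/10) = 5.012e+08, i.e. 87.00 dB.
The limit corresponds to 10^(89/10) = 7.943e+08; subtracting the fixed part leaves 2.931e+08 for the woodworking router, i.e. 84.67 dB.
So the woodworking router must be reduced from 94 to 84.67 dB: IL = 9.33 dB.

9.3 dB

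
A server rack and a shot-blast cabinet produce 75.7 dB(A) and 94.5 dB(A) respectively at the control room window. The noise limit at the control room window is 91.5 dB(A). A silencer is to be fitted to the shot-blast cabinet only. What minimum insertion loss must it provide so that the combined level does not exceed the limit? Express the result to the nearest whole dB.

Everything except the shot-blast cabinet sums to 10^(75.7/10) = 3.715e+07 in linear terms, 75.70 dB(A).
To meet 91.5 dB(A) overall, the treated shot-blast cabinet may contribute at most 10^(91.5/10) − 3.715e+07 = 1.375e+09, i.e. 91.38 dB(A).
So the shot-blast cabinet must be reduced from 94.5 to 91.38 dB(A): IL = 3.12 dB.

3 dB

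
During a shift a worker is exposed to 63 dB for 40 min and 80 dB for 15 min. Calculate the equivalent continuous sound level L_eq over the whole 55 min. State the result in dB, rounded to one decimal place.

74.6 dB

L_eq = 10·log₁₀[(1/T)·Σ tᵢ·10^(Lᵢ/10)] with T = 55 min.
Σ tᵢ·10^(Lᵢ/10) = 40·10^(63/10) + 15·10^(80/10) = 1.580e+09.
L_eq = 10·log₁₀(1.580e+09/55) = 74.58 dB.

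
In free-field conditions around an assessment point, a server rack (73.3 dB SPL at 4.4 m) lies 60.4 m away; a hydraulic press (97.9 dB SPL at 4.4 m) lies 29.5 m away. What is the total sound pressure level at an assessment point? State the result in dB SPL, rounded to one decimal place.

81.4 dB SPL

Apply inverse-square spreading to bring every level to the receiver, then sum 10^(L/10).
server rack: 73.3 − 20·log₁₀(60.4/4.4) = 73.3 − 22.75 = 50.55 dB SPL.
hydraulic press: 97.9 − 20·log₁₀(29.5/4.4) = 97.9 − 16.53 = 81.37 dB SPL.
Σ 10^(L/10) = 1.373e+08 → L_total = 10·log₁₀(1.373e+08) = 81.38 dB SPL.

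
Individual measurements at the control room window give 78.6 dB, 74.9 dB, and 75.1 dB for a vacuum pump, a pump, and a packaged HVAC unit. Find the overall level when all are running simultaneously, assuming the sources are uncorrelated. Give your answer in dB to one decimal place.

Incoherent sources combine by intensity addition: L_total = 10·log₁₀(Σ 10^(L_i/10)).
Σ 10^(L/10) = 10^(78.6/10) + 10^(74.9/10) + 10^(75.1/10) = 1.357e+08.
L_total = 10·log₁₀(1.357e+08) = 81.33 dB.

81.3 dB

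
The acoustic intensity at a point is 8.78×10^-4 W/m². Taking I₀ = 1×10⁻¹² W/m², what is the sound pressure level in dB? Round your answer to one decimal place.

89.4 dB

Dividing by I₀ shifts the exponent by 12: I/I₀ = 8.78×10^8.
L = 10·(0.9435 + 8) = 89.43 dB.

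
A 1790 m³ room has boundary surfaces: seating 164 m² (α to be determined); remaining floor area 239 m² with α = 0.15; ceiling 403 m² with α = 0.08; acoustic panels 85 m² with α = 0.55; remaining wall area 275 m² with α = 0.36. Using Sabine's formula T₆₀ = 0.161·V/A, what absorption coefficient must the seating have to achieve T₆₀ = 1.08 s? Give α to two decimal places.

0.32

A = 0.161·V/T₆₀ = 0.161·1790/1.08 = 266.84 m² sabins.
Absorption from the other surfaces = 239·0.15 + 403·0.08 + 85·0.55 + 275·0.36 = 213.84 m², so the seating must supply 53.00 m² over 164 m².
α = 53.00/164 = 0.323.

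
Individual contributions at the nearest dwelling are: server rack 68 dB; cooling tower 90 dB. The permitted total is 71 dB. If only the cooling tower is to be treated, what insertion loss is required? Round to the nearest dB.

Fixed contribution from the other source: Σ 10^(L/10) = 10^(68/10) = 6.310e+06 (68.00 dB).
To meet 71 dB overall, the treated cooling tower may contribute at most 10^(71/10) − 6.310e+06 = 6.280e+06, i.e. 67.98 dB.
So the cooling tower must be reduced from 90 to 67.98 dB: IL = 22.02 dB.

22 dB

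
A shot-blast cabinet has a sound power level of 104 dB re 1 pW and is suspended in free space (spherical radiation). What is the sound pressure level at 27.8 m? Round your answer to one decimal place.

64.1 dB

The power spreads over a sphere of area 4π·r², so L_p = L_w − 10·log₁₀(4π·r²).
4π·r² = 9712 m², 10·log₁₀ of that is 39.873 dB.
L_p = 104 − 39.873 = 64.13 dB.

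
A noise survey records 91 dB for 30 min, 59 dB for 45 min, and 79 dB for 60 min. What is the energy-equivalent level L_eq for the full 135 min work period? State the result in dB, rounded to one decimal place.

Weight each interval's intensity by its duration and average over T = 135 min:
Σ tᵢ·10^(Lᵢ/10) = 30·10^(91/10) + 45·10^(59/10) + 60·10^(79/10) = 4.257e+10.
L_eq = 10·log₁₀(4.257e+10/135) = 84.99 dB.

85.0 dB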